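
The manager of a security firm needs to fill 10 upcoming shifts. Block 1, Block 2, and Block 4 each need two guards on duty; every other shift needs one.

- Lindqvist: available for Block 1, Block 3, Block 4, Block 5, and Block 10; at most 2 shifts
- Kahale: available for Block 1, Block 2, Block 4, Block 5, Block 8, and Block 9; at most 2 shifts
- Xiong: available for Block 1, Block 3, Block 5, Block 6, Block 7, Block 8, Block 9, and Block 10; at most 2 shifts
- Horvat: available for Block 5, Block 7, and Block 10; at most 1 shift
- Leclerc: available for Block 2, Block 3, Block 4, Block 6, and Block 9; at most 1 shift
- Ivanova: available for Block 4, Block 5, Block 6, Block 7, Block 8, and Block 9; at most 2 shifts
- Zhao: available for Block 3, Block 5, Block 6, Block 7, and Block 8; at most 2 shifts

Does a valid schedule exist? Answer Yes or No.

No

Total capacity is 2+2+2+1+1+2+2 = 12 but 13 worker-slots are needed — infeasible.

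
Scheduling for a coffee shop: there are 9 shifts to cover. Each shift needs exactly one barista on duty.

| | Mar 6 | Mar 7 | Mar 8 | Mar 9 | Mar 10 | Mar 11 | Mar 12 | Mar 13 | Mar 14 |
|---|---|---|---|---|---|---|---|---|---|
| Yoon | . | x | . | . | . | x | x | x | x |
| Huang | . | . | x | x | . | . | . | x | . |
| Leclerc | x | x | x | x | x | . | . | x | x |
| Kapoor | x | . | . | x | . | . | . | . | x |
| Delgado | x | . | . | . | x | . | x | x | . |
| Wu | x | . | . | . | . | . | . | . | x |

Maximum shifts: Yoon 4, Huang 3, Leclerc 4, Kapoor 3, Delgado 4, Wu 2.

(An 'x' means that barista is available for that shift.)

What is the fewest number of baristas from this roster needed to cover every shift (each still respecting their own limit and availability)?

9 slots to fill and no one can take more than 4, so at least ⌈9/4⌉ = 3 baristas are needed.
Yoon, Huang, and Leclerc alone can cover everything: Mar 6→Leclerc, Mar 7→Yoon, Mar 8→Huang, Mar 9→Huang, Mar 10→Leclerc, Mar 11→Yoon, Mar 12→Yoon, Mar 13→Huang, Mar 14→Yoon.

3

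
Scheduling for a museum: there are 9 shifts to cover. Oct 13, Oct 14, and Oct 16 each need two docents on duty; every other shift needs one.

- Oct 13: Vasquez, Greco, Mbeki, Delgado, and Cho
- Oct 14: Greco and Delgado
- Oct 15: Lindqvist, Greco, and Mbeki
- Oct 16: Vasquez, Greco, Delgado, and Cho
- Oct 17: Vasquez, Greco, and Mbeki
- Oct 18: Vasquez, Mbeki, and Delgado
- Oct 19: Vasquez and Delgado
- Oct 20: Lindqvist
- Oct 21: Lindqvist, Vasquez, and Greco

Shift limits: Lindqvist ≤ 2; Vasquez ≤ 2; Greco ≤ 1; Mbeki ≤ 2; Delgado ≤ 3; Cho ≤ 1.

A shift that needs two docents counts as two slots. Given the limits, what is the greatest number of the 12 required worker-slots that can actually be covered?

Total capacity across all docents is 2+2+1+2+3+1 = 11, and 12 slots are needed, so at most 11 can be filled.
An assignment achieving 11: Oct 13→Mbeki+Delgado, Oct 14→Greco+Delgado, Oct 15→Lindqvist, Oct 16→Delgado+Cho, Oct 17→Vasquez, Oct 18→Mbeki, Oct 19→Vasquez, Oct 20→Lindqvist.
Loads: Lindqvist 2/2, Vasquez 2/2, Greco 1/1, Mbeki 2/2, Delgado 3/3, Cho 1/1.

11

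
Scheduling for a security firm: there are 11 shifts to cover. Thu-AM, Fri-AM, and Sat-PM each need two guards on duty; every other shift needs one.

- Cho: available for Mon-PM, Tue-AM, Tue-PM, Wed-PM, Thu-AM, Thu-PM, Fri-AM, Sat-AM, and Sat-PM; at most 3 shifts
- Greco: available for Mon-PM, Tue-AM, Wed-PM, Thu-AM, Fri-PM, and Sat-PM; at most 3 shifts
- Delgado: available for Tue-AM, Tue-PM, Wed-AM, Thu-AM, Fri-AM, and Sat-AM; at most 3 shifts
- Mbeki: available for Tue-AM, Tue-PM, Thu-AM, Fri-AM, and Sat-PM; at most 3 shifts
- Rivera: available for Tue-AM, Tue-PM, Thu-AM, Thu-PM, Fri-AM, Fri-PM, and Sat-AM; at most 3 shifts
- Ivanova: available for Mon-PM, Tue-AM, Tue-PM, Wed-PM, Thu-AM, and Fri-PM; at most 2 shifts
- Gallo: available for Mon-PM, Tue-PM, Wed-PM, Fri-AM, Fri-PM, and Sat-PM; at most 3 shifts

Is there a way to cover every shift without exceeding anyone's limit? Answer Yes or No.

Wed-AM can only be covered by Delgado, so that assignment is forced.
One valid schedule: Mon-PM→Cho, Tue-AM→Greco, Tue-PM→Delgado, Wed-AM→Delgado, Wed-PM→Greco, Thu-AM→Mbeki+Rivera, Thu-PM→Cho, Fri-AM→Delgado+Mbeki, Fri-PM→Greco, Sat-AM→Cho, Sat-PM→Mbeki+Gallo.
Loads: Cho 3/3, Greco 3/3, Delgado 3/3, Mbeki 3/3, Rivera 1/3, Ivanova 0/2, Gallo 1/3 — all within limits.

Yes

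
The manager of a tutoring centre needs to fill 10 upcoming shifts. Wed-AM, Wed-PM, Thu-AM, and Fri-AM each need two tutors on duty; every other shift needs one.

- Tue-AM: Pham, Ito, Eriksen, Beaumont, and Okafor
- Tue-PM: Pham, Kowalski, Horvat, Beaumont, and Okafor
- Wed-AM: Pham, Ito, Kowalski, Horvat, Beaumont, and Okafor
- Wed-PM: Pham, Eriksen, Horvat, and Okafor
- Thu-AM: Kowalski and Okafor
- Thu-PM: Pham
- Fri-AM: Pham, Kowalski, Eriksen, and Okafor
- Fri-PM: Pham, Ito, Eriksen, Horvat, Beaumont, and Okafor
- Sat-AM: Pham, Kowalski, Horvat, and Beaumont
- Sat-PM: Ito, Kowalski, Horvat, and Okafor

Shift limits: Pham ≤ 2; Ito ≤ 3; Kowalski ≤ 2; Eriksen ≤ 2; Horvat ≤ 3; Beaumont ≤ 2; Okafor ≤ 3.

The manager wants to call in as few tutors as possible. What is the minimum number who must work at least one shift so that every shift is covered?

6

14 slots to fill and no one can take more than 3, so at least ⌈14/3⌉ = 5 tutors are needed.
Any 5 tutors together have capacity at most 3+3+3+2+2 = 13 < 14 slots, so 5 can never suffice.
Pham, Ito, Kowalski, Eriksen, Horvat, and Okafor alone can cover everything: Tue-AM→Ito, Tue-PM→Kowalski, Wed-AM→Horvat+Okafor, Wed-PM→Eriksen+Horvat, Thu-AM→Kowalski+Okafor, Thu-PM→Pham, Fri-AM→Eriksen+Okafor, Fri-PM→Ito, Sat-AM→Pham, Sat-PM→Ito.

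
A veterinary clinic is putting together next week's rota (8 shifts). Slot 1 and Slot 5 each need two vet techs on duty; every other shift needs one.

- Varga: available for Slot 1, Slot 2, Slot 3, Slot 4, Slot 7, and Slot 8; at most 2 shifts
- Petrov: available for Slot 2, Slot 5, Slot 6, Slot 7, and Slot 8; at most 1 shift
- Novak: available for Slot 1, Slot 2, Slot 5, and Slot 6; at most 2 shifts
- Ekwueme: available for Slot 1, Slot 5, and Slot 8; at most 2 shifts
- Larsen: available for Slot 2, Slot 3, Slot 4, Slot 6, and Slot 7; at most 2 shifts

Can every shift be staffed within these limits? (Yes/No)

Total capacity is 2+1+2+2+2 = 9 but 10 worker-slots are needed — infeasible.

No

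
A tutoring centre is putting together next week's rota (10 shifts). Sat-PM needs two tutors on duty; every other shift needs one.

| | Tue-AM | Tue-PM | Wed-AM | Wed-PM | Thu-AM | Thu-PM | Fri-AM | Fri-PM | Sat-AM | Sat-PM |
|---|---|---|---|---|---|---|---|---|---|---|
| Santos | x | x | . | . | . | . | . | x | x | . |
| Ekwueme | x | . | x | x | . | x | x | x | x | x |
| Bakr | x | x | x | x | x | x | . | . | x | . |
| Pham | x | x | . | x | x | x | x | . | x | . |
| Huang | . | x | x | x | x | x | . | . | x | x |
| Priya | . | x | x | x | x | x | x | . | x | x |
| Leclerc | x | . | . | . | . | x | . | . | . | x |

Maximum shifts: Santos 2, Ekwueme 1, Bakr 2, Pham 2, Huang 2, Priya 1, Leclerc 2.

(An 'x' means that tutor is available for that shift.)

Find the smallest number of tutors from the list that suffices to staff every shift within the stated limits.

11 slots to fill and no one can take more than 2, so at least ⌈11/2⌉ = 6 tutors are needed.
Santos, Ekwueme, Bakr, Pham, Huang, and Leclerc alone can cover everything: Tue-AM→Pham, Tue-PM→Santos, Wed-AM→Bakr, Wed-PM→Pham, Thu-AM→Bakr, Thu-PM→Leclerc, Fri-AM→Ekwueme, Fri-PM→Santos, Sat-AM→Huang, Sat-PM→Huang+Leclerc.

6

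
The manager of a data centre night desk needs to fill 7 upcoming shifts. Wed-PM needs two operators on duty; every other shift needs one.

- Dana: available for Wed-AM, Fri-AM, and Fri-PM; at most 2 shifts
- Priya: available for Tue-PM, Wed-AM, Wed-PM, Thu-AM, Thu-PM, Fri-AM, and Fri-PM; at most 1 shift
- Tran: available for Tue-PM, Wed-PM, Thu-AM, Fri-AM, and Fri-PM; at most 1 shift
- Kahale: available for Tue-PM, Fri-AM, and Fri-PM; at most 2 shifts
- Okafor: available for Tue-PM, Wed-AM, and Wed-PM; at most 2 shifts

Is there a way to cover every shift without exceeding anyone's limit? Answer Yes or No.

Total capacity is 8 and 8 slots are needed, so capacity alone doesn't rule it out.
Shifts {Wed-PM, Thu-AM, Thu-PM} need 4 worker-slots in total, but the operators available for any of those shifts (Priya, Tran, and Okafor) can supply at most 3 among them. So no valid schedule exists.

No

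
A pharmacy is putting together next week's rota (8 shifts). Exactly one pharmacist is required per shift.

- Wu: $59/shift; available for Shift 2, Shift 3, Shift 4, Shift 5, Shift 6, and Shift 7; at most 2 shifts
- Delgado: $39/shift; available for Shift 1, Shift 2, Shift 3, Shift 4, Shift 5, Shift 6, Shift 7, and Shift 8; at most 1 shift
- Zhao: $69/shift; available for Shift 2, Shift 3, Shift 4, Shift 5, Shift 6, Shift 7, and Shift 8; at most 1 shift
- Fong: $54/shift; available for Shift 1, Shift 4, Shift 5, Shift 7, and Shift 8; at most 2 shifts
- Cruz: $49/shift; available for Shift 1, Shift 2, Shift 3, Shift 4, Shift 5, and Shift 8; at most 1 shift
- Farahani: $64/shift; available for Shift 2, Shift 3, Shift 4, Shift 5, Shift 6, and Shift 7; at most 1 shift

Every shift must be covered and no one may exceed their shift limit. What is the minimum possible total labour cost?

Picking the cheapest available pharmacist for each shift independently would cost $312, but that ignores the shift limits.
An optimal schedule: Shift 1→Delgado, Shift 2→Wu, Shift 3→Cruz, Shift 4→Fong, Shift 5→Farahani, Shift 6→Wu, Shift 7→Fong, Shift 8→Zhao.
Total: 39 + 59 + 49 + 54 + 64 + 59 + 54 + 69 = $447.

$447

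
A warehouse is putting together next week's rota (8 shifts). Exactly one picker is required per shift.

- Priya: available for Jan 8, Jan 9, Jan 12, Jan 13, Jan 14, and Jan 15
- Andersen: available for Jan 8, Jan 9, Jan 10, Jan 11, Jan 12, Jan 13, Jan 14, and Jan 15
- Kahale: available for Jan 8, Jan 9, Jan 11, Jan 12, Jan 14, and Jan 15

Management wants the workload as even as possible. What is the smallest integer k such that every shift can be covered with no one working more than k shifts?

With 3 pickers and 8 worker-slots to fill, someone must work at least ⌈8/3⌉ = 3 shifts, so k ≥ 3.
k = 3 works: Jan 8→Priya, Jan 9→Priya, Jan 10→Andersen, Jan 11→Andersen, Jan 12→Andersen, Jan 13→Priya, Jan 14→Kahale, Jan 15→Kahale.
Loads: Priya 3, Andersen 3, Kahale 2 — all ≤ 3.

3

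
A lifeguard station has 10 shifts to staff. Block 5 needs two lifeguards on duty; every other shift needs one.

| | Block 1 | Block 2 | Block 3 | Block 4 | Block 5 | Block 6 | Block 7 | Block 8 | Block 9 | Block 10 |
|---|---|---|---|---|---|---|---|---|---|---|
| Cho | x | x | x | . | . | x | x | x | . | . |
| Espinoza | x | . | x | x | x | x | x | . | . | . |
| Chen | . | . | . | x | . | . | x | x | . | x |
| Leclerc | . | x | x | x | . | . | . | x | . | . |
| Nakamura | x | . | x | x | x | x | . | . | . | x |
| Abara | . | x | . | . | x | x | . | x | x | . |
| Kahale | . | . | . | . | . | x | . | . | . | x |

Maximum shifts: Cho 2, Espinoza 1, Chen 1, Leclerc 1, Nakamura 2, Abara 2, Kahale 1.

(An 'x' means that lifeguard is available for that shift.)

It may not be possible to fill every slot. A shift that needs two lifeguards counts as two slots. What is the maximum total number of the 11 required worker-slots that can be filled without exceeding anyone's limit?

10

Total capacity across all lifeguards is 2+1+1+1+2+2+1 = 10, and 11 slots are needed, so at most 10 can be filled.
An assignment achieving 10: Block 1→Cho, Block 2→Cho, Block 3→Leclerc, Block 5→Espinoza+Nakamura, Block 6→Kahale, Block 7→Chen, Block 8→Abara, Block 9→Abara, Block 10→Nakamura.
Loads: Cho 2/2, Espinoza 1/1, Chen 1/1, Leclerc 1/1, Nakamura 2/2, Abara 2/2, Kahale 1/1.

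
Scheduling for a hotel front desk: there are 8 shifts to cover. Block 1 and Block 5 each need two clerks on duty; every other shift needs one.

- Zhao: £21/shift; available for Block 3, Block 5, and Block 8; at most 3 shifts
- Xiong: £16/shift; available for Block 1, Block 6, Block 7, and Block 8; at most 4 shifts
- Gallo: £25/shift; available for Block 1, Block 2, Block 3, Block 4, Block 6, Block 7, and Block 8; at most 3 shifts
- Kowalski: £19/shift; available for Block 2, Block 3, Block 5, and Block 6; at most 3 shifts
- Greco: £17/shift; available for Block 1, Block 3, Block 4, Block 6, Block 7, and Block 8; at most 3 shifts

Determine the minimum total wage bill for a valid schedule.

£174

Block 5 can only be covered by Zhao and Kowalski, so that assignment is forced.
Picking the cheapest available clerk for each shift independently would cost £174, and that bound is achievable.
An optimal schedule: Block 1→Xiong+Greco, Block 2→Kowalski, Block 3→Greco, Block 4→Greco, Block 5→Kowalski+Zhao, Block 6→Xiong, Block 7→Xiong, Block 8→Xiong.
Total: 16 + 17 + 19 + 17 + 17 + 19 + 21 + 16 + 16 + 16 = £174.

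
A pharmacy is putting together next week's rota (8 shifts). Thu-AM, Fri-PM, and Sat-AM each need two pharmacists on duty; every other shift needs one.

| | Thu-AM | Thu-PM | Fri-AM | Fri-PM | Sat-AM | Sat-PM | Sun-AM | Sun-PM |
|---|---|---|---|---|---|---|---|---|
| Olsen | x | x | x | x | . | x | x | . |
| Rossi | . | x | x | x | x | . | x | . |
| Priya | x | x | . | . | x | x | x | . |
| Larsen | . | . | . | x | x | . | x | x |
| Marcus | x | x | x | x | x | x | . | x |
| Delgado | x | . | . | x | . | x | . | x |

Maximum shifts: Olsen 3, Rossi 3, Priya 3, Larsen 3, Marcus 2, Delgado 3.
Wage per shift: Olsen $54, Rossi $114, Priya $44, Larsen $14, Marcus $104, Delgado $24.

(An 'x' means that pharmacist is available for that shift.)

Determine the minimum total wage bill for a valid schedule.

$354

Picking the cheapest available pharmacist for each shift independently would cost $314, but that ignores the shift limits.
An optimal schedule: Thu-AM→Delgado+Priya, Thu-PM→Priya, Fri-AM→Olsen, Fri-PM→Delgado+Olsen, Sat-AM→Larsen+Priya, Sat-PM→Delgado, Sun-AM→Larsen, Sun-PM→Larsen.
Total: 24 + 44 + 44 + 54 + 24 + 54 + 14 + 44 + 24 + 14 + 14 = $354.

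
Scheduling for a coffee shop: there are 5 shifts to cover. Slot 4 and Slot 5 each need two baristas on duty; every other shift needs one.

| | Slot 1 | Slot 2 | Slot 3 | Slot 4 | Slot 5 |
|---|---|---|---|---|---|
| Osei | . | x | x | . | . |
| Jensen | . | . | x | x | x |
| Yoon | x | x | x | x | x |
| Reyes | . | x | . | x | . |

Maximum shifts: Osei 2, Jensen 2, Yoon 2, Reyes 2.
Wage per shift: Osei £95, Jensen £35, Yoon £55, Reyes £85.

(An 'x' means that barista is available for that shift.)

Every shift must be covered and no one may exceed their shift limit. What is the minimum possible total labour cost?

Slot 1 can only be covered by Yoon, so that assignment is forced.
Slot 5 can only be covered by Jensen and Yoon, so that assignment is forced.
Picking the cheapest available barista for each shift independently would cost £325, but that ignores the shift limits.
An optimal schedule: Slot 1→Yoon, Slot 2→Reyes, Slot 3→Osei, Slot 4→Jensen+Reyes, Slot 5→Jensen+Yoon.
Total: 55 + 85 + 95 + 35 + 85 + 35 + 55 = £445.

£445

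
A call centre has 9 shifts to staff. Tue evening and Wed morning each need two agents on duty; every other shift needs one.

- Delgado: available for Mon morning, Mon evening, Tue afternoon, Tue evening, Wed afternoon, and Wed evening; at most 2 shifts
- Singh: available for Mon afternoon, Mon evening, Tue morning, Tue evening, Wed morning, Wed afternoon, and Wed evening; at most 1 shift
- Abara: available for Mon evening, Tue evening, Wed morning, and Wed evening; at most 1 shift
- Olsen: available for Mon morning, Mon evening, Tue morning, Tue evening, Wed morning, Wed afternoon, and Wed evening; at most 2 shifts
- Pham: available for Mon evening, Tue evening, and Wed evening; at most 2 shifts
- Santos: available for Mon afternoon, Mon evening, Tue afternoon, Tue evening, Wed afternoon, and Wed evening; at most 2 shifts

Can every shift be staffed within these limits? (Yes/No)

No

Total capacity is 2+1+1+2+2+2 = 10 but 11 worker-slots are needed — infeasible.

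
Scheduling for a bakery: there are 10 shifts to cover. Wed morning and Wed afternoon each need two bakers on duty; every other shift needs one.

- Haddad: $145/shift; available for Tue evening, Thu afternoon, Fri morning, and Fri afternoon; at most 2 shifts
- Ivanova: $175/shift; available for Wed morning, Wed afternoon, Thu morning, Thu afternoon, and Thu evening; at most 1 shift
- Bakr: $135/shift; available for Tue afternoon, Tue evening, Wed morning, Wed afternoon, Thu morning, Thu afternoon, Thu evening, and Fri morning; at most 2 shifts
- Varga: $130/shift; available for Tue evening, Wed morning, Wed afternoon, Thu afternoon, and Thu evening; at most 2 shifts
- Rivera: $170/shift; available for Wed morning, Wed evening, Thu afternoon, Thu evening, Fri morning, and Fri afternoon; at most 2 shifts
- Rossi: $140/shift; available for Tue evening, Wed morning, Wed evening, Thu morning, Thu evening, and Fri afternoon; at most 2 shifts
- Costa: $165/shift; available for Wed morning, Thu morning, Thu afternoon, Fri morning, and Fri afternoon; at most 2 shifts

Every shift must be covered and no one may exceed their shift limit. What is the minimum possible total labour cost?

Tue afternoon can only be covered by Bakr, so that assignment is forced.
Picking the cheapest available baker for each shift independently would cost $1605, but that ignores the shift limits.
An optimal schedule: Tue afternoon→Bakr, Tue evening→Varga, Wed morning→Costa+Rivera, Wed afternoon→Varga+Bakr, Wed evening→Rossi, Thu morning→Rossi, Thu afternoon→Costa, Thu evening→Rivera, Fri morning→Haddad, Fri afternoon→Haddad.
Total: 135 + 130 + 165 + 170 + 130 + 135 + 140 + 140 + 165 + 170 + 145 + 145 = $1770.

$1770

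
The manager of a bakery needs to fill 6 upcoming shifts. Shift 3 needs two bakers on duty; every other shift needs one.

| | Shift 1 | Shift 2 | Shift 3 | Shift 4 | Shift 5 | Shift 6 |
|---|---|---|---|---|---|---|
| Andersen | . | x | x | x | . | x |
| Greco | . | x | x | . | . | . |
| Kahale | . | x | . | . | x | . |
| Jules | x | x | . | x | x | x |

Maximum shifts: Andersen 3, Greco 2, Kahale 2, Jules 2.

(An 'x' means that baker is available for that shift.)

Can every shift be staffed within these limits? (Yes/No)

Yes

Shift 1 can only be covered by Jules, so that assignment is forced.
Shift 3 can only be covered by Andersen and Greco, so that assignment is forced.
One valid schedule: Shift 1→Jules, Shift 2→Greco, Shift 3→Andersen+Greco, Shift 4→Andersen, Shift 5→Kahale, Shift 6→Andersen.
Loads: Andersen 3/3, Greco 2/2, Kahale 1/2, Jules 1/2 — all within limits.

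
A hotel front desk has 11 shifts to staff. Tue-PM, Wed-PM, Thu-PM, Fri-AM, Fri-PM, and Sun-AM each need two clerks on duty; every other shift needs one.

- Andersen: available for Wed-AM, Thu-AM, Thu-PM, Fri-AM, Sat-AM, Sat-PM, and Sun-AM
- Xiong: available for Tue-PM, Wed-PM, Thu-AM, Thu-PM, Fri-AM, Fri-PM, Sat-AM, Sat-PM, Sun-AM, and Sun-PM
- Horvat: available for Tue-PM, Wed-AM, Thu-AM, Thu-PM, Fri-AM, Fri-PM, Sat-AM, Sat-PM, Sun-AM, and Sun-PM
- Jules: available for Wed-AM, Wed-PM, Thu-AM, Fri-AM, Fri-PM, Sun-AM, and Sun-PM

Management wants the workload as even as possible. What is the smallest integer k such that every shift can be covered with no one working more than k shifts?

With 4 clerks and 17 worker-slots to fill, someone must work at least ⌈17/4⌉ = 5 shifts, so k ≥ 5.
k = 5 works: Tue-PM→Xiong+Horvat, Wed-AM→Andersen, Wed-PM→Xiong+Jules, Thu-AM→Andersen, Thu-PM→Andersen+Xiong, Fri-AM→Horvat+Jules, Fri-PM→Xiong+Horvat, Sat-AM→Andersen, Sat-PM→Andersen, Sun-AM→Horvat+Jules, Sun-PM→Xiong.
Loads: Andersen 5, Xiong 5, Horvat 4, Jules 3 — all ≤ 5.

5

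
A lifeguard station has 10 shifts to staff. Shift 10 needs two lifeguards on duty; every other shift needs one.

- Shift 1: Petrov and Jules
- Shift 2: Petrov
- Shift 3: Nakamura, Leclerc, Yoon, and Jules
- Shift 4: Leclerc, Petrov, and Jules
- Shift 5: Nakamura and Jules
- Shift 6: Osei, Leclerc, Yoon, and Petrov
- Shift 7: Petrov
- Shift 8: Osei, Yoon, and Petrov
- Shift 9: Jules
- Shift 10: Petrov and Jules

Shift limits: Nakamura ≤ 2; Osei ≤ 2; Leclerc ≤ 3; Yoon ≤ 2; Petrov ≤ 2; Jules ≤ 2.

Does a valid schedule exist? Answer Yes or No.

Total capacity is 13 and 11 slots are needed, so capacity alone doesn't rule it out.
Shifts {Shift 2, Shift 7, Shift 10} need 4 worker-slots in total, but the lifeguards available for any of those shifts (Petrov and Jules) can supply at most 3 among them. So no valid schedule exists.

No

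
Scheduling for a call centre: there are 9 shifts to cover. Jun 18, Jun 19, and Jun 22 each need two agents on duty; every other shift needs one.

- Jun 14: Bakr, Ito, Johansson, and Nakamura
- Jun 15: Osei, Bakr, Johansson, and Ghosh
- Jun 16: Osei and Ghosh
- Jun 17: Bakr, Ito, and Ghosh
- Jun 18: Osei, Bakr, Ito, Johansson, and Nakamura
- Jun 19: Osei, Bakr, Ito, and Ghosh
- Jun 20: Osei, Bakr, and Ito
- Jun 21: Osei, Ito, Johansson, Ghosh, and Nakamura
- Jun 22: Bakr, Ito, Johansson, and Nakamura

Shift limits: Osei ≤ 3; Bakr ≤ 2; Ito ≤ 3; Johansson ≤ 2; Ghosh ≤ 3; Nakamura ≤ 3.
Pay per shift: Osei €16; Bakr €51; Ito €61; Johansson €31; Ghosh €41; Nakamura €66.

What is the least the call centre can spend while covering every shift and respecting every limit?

Picking the cheapest available agent for each shift independently would cost €322, but that ignores the shift limits.
An optimal schedule: Jun 14→Johansson, Jun 15→Osei, Jun 16→Osei, Jun 17→Ghosh, Jun 18→Bakr+Ito, Jun 19→Ghosh+Bakr, Jun 20→Osei, Jun 21→Ghosh, Jun 22→Johansson+Ito.
Total: 31 + 16 + 16 + 41 + 51 + 61 + 41 + 51 + 16 + 41 + 31 + 61 = €457.

€457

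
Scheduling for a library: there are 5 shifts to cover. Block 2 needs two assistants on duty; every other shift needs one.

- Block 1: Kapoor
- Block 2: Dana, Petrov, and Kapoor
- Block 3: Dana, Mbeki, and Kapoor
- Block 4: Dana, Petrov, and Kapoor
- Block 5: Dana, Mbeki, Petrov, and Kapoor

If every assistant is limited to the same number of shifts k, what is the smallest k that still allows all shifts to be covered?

2

With 4 assistants and 6 worker-slots to fill, someone must work at least ⌈6/4⌉ = 2 shifts, so k ≥ 2.
k = 2 works: Block 1→Kapoor, Block 2→Dana+Petrov, Block 3→Dana, Block 4→Petrov, Block 5→Mbeki.
Loads: Dana 2, Mbeki 1, Petrov 2, Kapoor 1 — all ≤ 2.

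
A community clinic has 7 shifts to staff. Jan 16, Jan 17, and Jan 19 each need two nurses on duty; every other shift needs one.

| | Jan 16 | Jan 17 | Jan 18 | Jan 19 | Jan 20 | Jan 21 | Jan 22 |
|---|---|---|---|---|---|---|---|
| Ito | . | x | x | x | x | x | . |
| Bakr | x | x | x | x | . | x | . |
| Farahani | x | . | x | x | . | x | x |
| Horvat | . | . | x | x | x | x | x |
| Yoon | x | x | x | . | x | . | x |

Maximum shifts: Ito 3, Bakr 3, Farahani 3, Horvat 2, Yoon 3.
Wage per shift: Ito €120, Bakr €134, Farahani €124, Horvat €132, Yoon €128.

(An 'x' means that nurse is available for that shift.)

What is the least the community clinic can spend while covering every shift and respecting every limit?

Picking the cheapest available nurse for each shift independently would cost €1228, but that ignores the shift limits.
An optimal schedule: Jan 16→Farahani+Yoon, Jan 17→Ito+Yoon, Jan 18→Yoon, Jan 19→Farahani+Horvat, Jan 20→Ito, Jan 21→Ito, Jan 22→Farahani.
Total: 124 + 128 + 120 + 128 + 128 + 124 + 132 + 120 + 120 + 124 = €1248.

€1248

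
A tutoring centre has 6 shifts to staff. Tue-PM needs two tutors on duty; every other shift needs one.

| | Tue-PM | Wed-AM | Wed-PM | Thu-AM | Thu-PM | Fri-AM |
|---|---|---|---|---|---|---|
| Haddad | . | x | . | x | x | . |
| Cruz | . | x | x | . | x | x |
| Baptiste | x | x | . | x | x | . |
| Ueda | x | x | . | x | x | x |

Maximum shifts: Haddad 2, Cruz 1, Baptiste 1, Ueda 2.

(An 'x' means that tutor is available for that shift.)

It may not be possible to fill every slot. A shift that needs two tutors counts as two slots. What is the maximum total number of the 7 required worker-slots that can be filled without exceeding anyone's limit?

Total capacity across all tutors is 2+1+1+2 = 6, and 7 slots are needed, so at most 6 can be filled.
An assignment achieving 6: Tue-PM→Baptiste+Ueda, Wed-AM→Haddad, Wed-PM→Cruz, Thu-AM→Haddad, Fri-AM→Ueda.
Loads: Haddad 2/2, Cruz 1/1, Baptiste 1/1, Ueda 2/2.

6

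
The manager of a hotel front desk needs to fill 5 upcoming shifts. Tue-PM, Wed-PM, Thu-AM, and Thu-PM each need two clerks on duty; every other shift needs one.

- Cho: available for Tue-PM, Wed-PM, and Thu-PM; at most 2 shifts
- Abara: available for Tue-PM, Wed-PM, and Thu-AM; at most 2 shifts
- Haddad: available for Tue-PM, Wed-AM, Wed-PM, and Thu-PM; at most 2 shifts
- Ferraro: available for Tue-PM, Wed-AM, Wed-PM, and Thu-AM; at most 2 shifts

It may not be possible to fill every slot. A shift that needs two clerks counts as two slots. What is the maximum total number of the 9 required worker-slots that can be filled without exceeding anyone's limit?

8

Total capacity across all clerks is 2+2+2+2 = 8, and 9 slots are needed, so at most 8 can be filled.
An assignment achieving 8: Tue-PM→Cho+Abara, Wed-AM→Haddad, Wed-PM→Ferraro, Thu-AM→Abara+Ferraro, Thu-PM→Cho+Haddad.
Loads: Cho 2/2, Abara 2/2, Haddad 2/2, Ferraro 2/2.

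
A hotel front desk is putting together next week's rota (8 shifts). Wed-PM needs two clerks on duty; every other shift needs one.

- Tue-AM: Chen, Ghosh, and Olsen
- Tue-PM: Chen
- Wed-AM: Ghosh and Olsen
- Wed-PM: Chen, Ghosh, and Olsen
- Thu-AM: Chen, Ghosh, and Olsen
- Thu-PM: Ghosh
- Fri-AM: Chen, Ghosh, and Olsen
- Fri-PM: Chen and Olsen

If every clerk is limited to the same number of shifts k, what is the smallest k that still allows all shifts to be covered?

3

With 3 clerks and 9 worker-slots to fill, someone must work at least ⌈9/3⌉ = 3 shifts, so k ≥ 3.
k = 3 works: Tue-AM→Chen, Tue-PM→Chen, Wed-AM→Ghosh, Wed-PM→Ghosh+Olsen, Thu-AM→Olsen, Thu-PM→Ghosh, Fri-AM→Olsen, Fri-PM→Chen.
Loads: Chen 3, Ghosh 3, Olsen 3 — all ≤ 3.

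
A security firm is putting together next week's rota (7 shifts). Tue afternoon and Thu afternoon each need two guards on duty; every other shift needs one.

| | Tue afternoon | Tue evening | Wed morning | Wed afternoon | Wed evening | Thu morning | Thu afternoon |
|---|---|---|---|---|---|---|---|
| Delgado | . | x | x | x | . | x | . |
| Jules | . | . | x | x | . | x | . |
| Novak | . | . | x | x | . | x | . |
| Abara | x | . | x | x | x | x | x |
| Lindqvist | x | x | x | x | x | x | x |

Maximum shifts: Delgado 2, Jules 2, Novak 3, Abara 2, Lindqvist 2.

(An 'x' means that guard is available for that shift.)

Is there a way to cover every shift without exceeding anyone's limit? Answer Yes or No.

No

Total capacity is 11 and 9 slots are needed, so capacity alone doesn't rule it out.
Shifts {Tue afternoon, Wed evening, Thu afternoon} need 5 worker-slots in total, but the guards available for any of those shifts (Abara and Lindqvist) can supply at most 4 among them. So no valid schedule exists.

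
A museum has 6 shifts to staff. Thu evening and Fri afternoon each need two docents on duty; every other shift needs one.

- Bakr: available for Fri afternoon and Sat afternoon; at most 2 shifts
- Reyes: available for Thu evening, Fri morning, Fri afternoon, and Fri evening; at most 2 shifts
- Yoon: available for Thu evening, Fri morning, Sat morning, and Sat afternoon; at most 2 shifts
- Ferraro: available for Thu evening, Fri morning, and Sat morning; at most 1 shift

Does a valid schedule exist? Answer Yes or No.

No

Shifts {Thu evening, Fri morning, Fri afternoon, Fri evening, Sat morning} need 7 worker-slots in total, but the docents available for any of those shifts (Bakr, Reyes, Yoon, and Ferraro) can supply at most 6 among them. So no valid schedule exists.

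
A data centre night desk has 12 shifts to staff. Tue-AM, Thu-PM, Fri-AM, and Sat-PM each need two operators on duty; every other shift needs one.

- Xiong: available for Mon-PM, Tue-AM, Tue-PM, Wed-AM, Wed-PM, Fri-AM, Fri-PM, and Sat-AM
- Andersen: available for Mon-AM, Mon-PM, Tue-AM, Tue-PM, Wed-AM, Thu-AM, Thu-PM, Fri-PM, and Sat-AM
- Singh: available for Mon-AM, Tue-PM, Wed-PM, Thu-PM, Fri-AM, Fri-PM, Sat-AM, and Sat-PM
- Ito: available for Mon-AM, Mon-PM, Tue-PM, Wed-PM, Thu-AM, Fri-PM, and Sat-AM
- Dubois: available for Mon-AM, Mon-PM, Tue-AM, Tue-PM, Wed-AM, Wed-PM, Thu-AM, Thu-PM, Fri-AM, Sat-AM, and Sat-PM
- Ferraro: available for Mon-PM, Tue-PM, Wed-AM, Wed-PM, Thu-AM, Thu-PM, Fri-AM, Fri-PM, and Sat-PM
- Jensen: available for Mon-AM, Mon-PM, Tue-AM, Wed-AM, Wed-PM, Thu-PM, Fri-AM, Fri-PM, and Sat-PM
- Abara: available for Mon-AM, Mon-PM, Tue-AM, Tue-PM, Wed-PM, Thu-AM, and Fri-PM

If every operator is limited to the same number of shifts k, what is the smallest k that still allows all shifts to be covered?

With 8 operators and 16 worker-slots to fill, someone must work at least ⌈16/8⌉ = 2 shifts, so k ≥ 2.
k = 2 works: Mon-AM→Andersen, Mon-PM→Ito, Tue-AM→Dubois+Abara, Tue-PM→Singh, Wed-AM→Xiong, Wed-PM→Ito, Thu-AM→Andersen, Thu-PM→Ferraro+Jensen, Fri-AM→Ferraro+Jensen, Fri-PM→Abara, Sat-AM→Xiong, Sat-PM→Singh+Dubois.
Loads: Xiong 2, Andersen 2, Singh 2, Ito 2, Dubois 2, Ferraro 2, Jensen 2, Abara 2 — all ≤ 2.

2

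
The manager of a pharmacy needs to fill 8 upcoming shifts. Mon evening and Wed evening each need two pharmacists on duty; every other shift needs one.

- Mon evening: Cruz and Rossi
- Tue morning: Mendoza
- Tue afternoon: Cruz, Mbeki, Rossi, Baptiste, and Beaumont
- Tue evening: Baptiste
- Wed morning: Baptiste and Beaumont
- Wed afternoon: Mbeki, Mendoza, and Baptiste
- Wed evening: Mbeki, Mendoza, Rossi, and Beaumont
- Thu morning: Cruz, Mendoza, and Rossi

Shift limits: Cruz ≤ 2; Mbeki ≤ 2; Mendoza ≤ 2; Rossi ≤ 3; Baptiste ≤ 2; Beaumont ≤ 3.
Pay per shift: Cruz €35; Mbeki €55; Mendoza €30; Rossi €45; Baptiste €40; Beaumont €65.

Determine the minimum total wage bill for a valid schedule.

€400

Mon evening can only be covered by Cruz and Rossi, so that assignment is forced.
Tue morning can only be covered by Mendoza, so that assignment is forced.
Tue evening can only be covered by Baptiste, so that assignment is forced.
Picking the cheapest available pharmacist for each shift independently would cost €360, but that ignores the shift limits.
An optimal schedule: Mon evening→Cruz+Rossi, Tue morning→Mendoza, Tue afternoon→Rossi, Tue evening→Baptiste, Wed morning→Baptiste, Wed afternoon→Mendoza, Wed evening→Rossi+Mbeki, Thu morning→Cruz.
Total: 35 + 45 + 30 + 45 + 40 + 40 + 30 + 45 + 55 + 35 = €400.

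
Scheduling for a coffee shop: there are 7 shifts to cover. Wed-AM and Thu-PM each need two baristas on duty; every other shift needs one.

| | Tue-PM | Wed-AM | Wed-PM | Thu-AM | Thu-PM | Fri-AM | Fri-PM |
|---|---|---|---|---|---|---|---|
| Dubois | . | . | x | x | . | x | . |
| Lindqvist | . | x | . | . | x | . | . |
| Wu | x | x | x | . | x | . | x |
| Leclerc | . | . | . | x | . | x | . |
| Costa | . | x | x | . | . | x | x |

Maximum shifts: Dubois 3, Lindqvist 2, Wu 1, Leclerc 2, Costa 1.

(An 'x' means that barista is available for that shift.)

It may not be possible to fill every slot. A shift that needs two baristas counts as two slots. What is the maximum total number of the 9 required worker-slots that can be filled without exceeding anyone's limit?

Total capacity across all baristas is 3+2+1+2+1 = 9, and 9 slots are needed, so at most 9 can be filled.
Shifts {Tue-PM, Thu-PM} need 3 slots but only Lindqvist and Wu are available for them, supplying at most 2 — so at least 1 slot must go unfilled.
An assignment achieving 7: Tue-PM→Wu, Wed-AM→Lindqvist, Wed-PM→Dubois, Thu-AM→Dubois, Thu-PM→Lindqvist, Fri-AM→Dubois, Fri-PM→Costa.
Loads: Dubois 3/3, Lindqvist 2/2, Wu 1/1, Leclerc 0/2, Costa 1/1.

7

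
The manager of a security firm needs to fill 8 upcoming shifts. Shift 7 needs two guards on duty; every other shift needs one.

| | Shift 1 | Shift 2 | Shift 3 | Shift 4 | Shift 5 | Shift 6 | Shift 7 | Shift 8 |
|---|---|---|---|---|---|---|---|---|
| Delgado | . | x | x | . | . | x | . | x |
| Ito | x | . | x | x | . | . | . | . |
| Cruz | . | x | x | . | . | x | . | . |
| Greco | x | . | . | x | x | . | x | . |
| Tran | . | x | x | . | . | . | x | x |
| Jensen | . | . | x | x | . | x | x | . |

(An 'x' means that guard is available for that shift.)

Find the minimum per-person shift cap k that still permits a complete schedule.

2

With 6 guards and 9 worker-slots to fill, someone must work at least ⌈9/6⌉ = 2 shifts, so k ≥ 2.
k = 2 works: Shift 1→Ito, Shift 2→Delgado, Shift 3→Cruz, Shift 4→Ito, Shift 5→Greco, Shift 6→Cruz, Shift 7→Greco+Tran, Shift 8→Delgado.
Loads: Delgado 2, Ito 2, Cruz 2, Greco 2, Tran 1, Jensen 0 — all ≤ 2.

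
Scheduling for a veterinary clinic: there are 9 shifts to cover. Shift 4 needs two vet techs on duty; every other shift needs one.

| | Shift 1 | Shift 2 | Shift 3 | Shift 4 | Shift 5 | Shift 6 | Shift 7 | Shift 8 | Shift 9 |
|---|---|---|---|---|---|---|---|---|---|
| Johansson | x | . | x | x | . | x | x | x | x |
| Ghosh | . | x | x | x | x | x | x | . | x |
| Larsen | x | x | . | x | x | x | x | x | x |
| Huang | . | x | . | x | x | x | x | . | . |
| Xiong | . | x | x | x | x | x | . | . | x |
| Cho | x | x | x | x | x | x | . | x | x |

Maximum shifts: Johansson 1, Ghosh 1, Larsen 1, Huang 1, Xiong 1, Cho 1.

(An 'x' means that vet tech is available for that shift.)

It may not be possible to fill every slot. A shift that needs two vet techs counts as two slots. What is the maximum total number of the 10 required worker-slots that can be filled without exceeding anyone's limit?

Total capacity across all vet techs is 1+1+1+1+1+1 = 6, and 10 slots are needed, so at most 6 can be filled.
An assignment achieving 6: Shift 1→Johansson, Shift 2→Xiong, Shift 3→Ghosh, Shift 5→Cho, Shift 7→Huang, Shift 8→Larsen.
Loads: Johansson 1/1, Ghosh 1/1, Larsen 1/1, Huang 1/1, Xiong 1/1, Cho 1/1.

6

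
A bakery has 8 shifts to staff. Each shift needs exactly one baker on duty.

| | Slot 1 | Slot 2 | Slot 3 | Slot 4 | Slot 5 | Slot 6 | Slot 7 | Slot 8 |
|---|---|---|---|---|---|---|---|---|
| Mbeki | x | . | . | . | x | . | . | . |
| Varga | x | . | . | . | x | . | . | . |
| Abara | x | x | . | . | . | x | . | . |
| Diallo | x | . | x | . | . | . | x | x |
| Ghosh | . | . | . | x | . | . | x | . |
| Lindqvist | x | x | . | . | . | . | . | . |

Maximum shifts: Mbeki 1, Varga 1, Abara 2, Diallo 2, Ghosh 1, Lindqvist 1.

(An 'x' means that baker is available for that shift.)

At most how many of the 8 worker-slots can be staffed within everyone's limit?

7

Total capacity across all bakers is 1+1+2+2+1+1 = 8, and 8 slots are needed, so at most 8 can be filled.
Shifts {Slot 3, Slot 4, Slot 7, Slot 8} need 4 slots but only Diallo and Ghosh are available for them, supplying at most 3 — so at least 1 slot must go unfilled.
An assignment achieving 7: Slot 1→Varga, Slot 2→Abara, Slot 3→Diallo, Slot 4→Ghosh, Slot 5→Mbeki, Slot 6→Abara, Slot 8→Diallo.
Loads: Mbeki 1/1, Varga 1/1, Abara 2/2, Diallo 2/2, Ghosh 1/1, Lindqvist 0/1.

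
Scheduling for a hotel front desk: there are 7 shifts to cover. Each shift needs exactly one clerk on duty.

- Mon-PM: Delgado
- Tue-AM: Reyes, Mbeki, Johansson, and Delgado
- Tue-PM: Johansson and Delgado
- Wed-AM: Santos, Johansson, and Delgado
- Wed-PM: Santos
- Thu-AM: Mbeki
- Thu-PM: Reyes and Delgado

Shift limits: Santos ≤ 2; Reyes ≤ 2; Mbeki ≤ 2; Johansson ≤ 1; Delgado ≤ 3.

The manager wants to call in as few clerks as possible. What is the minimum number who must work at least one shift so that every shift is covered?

7 slots to fill and no one can take more than 3, so at least ⌈7/3⌉ = 3 clerks are needed.
Santos, Mbeki, and Delgado alone can cover everything: Mon-PM→Delgado, Tue-AM→Mbeki, Tue-PM→Delgado, Wed-AM→Santos, Wed-PM→Santos, Thu-AM→Mbeki, Thu-PM→Delgado.

3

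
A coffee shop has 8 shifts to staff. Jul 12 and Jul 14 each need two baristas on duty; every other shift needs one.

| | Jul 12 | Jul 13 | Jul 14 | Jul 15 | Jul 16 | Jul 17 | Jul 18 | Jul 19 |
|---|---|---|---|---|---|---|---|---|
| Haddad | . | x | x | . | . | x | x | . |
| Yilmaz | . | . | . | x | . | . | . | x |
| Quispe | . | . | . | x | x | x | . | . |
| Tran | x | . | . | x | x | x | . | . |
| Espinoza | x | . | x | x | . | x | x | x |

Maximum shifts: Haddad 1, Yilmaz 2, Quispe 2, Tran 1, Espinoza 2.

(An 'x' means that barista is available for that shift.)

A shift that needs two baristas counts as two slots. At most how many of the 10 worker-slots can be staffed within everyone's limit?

Total capacity across all baristas is 1+2+2+1+2 = 8, and 10 slots are needed, so at most 8 can be filled.
An assignment achieving 8: Jul 12→Tran+Espinoza, Jul 13→Haddad, Jul 14→Espinoza, Jul 15→Yilmaz, Jul 16→Quispe, Jul 17→Quispe, Jul 19→Yilmaz.
Loads: Haddad 1/1, Yilmaz 2/2, Quispe 2/2, Tran 1/1, Espinoza 2/2.

8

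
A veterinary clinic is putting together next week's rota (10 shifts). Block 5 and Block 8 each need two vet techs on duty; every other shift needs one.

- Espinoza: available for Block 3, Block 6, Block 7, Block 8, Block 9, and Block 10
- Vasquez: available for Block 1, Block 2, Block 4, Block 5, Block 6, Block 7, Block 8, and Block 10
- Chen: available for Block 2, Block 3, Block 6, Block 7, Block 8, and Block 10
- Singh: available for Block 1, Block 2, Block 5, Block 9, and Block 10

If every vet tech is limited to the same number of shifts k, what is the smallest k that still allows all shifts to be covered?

3

With 4 vet techs and 12 worker-slots to fill, someone must work at least ⌈12/4⌉ = 3 shifts, so k ≥ 3.
k = 3 works: Block 1→Vasquez, Block 2→Singh, Block 3→Espinoza, Block 4→Vasquez, Block 5→Vasquez+Singh, Block 6→Chen, Block 7→Chen, Block 8→Espinoza+Chen, Block 9→Espinoza, Block 10→Singh.
Loads: Espinoza 3, Vasquez 3, Chen 3, Singh 3 — all ≤ 3.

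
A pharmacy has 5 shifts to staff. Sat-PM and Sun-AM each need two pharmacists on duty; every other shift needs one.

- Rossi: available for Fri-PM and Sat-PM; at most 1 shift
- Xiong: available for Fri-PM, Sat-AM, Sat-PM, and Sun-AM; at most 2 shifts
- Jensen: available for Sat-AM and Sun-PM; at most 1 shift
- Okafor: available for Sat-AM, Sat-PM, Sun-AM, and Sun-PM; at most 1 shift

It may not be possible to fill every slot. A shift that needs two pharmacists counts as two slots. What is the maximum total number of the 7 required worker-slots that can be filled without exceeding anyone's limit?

Total capacity across all pharmacists is 1+2+1+1 = 5, and 7 slots are needed, so at most 5 can be filled.
An assignment achieving 5: Fri-PM→Rossi, Sat-AM→Xiong, Sun-AM→Xiong+Okafor, Sun-PM→Jensen.
Loads: Rossi 1/1, Xiong 2/2, Jensen 1/1, Okafor 1/1.

5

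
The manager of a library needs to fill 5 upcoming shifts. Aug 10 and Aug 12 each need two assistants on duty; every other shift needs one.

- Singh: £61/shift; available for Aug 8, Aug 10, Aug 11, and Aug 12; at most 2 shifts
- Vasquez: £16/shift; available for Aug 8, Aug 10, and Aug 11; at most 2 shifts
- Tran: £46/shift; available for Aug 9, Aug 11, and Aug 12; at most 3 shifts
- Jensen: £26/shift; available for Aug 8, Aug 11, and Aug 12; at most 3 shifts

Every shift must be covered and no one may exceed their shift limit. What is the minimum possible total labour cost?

Aug 9 can only be covered by Tran, so that assignment is forced.
Aug 10 can only be covered by Singh and Vasquez, so that assignment is forced.
Picking the cheapest available assistant for each shift independently would cost £227, but that ignores the shift limits.
An optimal schedule: Aug 8→Vasquez, Aug 9→Tran, Aug 10→Vasquez+Singh, Aug 11→Jensen, Aug 12→Jensen+Tran.
Total: 16 + 46 + 16 + 61 + 26 + 26 + 46 = £237.

£237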